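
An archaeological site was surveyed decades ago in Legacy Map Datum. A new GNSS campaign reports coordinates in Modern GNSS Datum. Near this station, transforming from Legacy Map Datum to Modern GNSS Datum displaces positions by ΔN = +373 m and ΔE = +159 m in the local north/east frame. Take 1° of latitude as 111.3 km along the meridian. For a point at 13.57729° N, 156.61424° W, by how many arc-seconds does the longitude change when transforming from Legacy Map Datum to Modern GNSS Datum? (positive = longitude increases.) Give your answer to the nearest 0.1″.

At latitude 13.57729°, cos φ = 0.972054.
1° of longitude at this latitude = 111.3 × cos φ = 108.19 km, so Δλ = 159.0 / 108189.6 = 0.0014696° = 5.291″.

Δλ = 5.3″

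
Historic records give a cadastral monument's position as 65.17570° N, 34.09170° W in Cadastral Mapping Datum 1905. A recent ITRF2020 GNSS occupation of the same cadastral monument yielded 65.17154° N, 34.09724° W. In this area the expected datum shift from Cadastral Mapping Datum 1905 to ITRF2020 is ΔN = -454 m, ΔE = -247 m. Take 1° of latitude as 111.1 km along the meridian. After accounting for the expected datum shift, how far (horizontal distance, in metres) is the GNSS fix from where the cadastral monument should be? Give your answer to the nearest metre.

Observed coordinate differences: Δφ = -0.00416°, Δλ = -0.00554°.
Converting to metres (1° lat = 111100 m, cos φ = 0.419837): observed ΔN = -462.2 m, observed ΔE = -258.4 m.
Subtracting the expected shift leaves a residual of -462.2 − (-454) = -8.2 m north and -258.4 − (-247) = -11.4 m east.
Residual distance = √((-8.2)² + (-11.4)²) = 14.0 m.

14 m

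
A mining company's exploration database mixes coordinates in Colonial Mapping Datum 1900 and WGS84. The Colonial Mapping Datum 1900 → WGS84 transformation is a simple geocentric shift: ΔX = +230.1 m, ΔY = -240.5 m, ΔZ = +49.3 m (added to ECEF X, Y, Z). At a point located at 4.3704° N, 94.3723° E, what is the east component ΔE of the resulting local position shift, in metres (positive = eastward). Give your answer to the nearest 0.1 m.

At φ = 4.3704°, λ = 94.3723°: sin φ = 0.076204, cos φ = 0.997092, sin λ = 0.997090, cos λ = -0.076237.
ΔE = −sin λ·ΔX + cos λ·ΔY = −(0.997090)·(230.1) + (-0.076237)·(-240.5) = -211.10 m.

ΔE = -211.1 m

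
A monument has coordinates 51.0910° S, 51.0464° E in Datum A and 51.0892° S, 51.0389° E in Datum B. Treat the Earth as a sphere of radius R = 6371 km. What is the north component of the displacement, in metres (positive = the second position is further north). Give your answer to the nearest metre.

Δφ = -51.0892° − -51.0910° = +0.0018°; Δλ = 51.0389° − 51.0464° = -0.0075°.
1° along a meridian = πR/180 = 111195 m.
ΔN = Δφ × 111195 = 200.2 m; ΔE = Δλ × 111195 × cos(-51.0910°) = -0.0075 × 111195 × 0.628085 = -523.8 m.

ΔN = 200 m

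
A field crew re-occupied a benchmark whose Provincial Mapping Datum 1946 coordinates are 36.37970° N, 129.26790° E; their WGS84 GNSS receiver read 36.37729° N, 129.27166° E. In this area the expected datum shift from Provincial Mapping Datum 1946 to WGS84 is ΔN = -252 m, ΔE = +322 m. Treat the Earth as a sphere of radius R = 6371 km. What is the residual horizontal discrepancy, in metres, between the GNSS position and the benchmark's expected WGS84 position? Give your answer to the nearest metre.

22 m

Observed coordinate differences: Δφ = -0.00241°, Δλ = +0.00376°.
Converting to metres (1° lat = 111195 m, cos φ = 0.805104): observed ΔN = -268.0 m, observed ΔE = 336.6 m.
Subtracting the expected shift leaves a residual of -268.0 − (-252) = -16.0 m north and 336.6 − (322) = 14.6 m east.
Residual distance = √((-16.0)² + 14.6²) = 21.7 m.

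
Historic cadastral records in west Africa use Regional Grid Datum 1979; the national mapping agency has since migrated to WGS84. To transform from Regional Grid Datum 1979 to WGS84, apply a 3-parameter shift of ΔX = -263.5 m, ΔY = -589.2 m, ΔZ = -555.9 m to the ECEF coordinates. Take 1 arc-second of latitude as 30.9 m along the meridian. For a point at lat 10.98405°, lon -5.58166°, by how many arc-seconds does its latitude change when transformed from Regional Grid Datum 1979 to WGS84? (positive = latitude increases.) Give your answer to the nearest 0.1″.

Δφ = -16.4″

sin φ = 0.190536, cos φ = 0.981680, sin λ = -0.097264, cos λ = 0.995259.
North component: ΔN = −sin φ cos λ·ΔX − sin φ sin λ·ΔY + cos φ·ΔZ = −(0.190536)(0.995259)(-263.5) − (0.190536)(-0.097264)(-589.2) + (0.981680)(-555.9) = -506.67 m.
1° of latitude spans 3600 × 30.90 = 111240 m, so Δφ = -506.67 / 111240 × 3600 = -16.397″.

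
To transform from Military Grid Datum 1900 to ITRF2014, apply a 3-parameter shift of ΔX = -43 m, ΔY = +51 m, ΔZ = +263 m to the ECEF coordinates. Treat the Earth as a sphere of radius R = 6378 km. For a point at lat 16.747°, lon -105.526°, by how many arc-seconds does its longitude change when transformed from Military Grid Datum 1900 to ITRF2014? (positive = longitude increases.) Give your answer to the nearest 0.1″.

sin φ = 0.288146, cos φ = 0.957586, sin λ = -0.963509, cos λ = -0.267676.
East component: ΔE = −sin λ·ΔX + cos λ·ΔY = −(-0.963509)(-43) + (-0.267676)(51) = -55.08 m.
1° of latitude spans πR/180 = 111317 m; at latitude φ, 1° of longitude spans that × cos φ = 106595.7 m, so Δλ = -55.08 / 106595.7 × 3600 = -1.860″.

Δλ = -1.9″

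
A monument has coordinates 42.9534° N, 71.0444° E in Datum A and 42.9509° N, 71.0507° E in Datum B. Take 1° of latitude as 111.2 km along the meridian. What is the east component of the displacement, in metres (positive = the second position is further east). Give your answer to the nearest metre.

ΔE = 513 m

Δφ = 42.9509° − 42.9534° = -0.0025°; Δλ = 71.0507° − 71.0444° = +0.0063°.
ΔN = Δφ × 111200 = -278.0 m; ΔE = Δλ × 111200 × cos(42.9534°) = +0.0063 × 111200 × 0.731908 = 512.7 m.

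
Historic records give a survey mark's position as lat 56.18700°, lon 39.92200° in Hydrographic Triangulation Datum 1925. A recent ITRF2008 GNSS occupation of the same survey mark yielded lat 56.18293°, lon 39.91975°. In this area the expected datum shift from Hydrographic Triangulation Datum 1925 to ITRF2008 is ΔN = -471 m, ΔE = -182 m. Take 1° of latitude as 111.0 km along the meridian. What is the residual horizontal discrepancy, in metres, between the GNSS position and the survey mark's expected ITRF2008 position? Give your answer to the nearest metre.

47 m

Observed coordinate differences: Δφ = -0.00407°, Δλ = -0.00225°.
Converting to metres (1° lat = 111000 m, cos φ = 0.556484): observed ΔN = -451.8 m, observed ΔE = -139.0 m.
Subtracting the expected shift leaves a residual of -451.8 − (-471) = 19.2 m north and -139.0 − (-182) = 43.0 m east.
Residual distance = √(19.2² + 43.0²) = 47.1 m.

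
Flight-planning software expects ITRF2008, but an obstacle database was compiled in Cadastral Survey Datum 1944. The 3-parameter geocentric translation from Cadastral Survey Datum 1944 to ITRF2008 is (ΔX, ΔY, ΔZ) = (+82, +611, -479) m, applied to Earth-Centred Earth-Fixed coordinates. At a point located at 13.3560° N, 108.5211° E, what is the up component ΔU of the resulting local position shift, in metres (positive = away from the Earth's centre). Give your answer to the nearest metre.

The local up (radial) axis is (cos φ cos λ, cos φ sin λ, sin φ), giving ΔU = -25.343 + 563.685 − 110.649 = 427.69 m.

ΔU = 428 m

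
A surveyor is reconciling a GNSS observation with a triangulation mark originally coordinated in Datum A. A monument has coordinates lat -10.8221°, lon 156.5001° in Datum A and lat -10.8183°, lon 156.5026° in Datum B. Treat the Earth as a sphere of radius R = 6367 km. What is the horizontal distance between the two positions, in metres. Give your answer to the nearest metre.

503 m

Δφ = -10.8183° − -10.8221° = +0.0038°; Δλ = 156.5026° − 156.5001° = +0.0025°.
1° along a meridian = πR/180 = 111125 m.
ΔN = Δφ × 111125 = 422.3 m; ΔE = Δλ × 111125 × cos(-10.8221°) = +0.0025 × 111125 × 0.982215 = 272.9 m.
Distance = √(ΔE² + ΔN²) = √(272.9² + 422.3²) = 502.8 m.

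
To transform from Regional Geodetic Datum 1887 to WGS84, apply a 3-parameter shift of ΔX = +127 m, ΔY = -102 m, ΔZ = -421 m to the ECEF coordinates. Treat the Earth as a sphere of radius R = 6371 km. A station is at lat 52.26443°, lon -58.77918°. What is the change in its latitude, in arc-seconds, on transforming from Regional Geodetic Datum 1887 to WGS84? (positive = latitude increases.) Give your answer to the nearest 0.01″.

sin φ = 0.790844, cos φ = 0.612018, sin λ = -0.855176, cos λ = 0.518338.
North component: ΔN = −sin φ cos λ·ΔX − sin φ sin λ·ΔY + cos φ·ΔZ = −(0.790844)(0.518338)(127) − (0.790844)(-0.855176)(-102) + (0.612018)(-421) = -378.70 m.
1° of latitude spans πR/180 = 111195 m, so Δφ = -378.70 / 111195 × 3600 = -12.261″.

Δφ = -12.26″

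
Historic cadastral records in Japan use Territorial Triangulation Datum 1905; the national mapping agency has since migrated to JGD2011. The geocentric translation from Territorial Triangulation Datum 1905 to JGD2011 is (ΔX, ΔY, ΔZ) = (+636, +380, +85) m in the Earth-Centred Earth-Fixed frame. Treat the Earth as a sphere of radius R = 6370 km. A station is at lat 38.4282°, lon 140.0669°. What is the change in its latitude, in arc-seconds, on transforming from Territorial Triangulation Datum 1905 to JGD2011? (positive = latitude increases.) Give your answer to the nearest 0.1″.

sin φ = 0.621533, cos φ = 0.783388, sin λ = 0.641893, cos λ = -0.766794.
North component: ΔN = −sin φ cos λ·ΔX − sin φ sin λ·ΔY + cos φ·ΔZ = −(0.621533)(-0.766794)(636) − (0.621533)(0.641893)(380) + (0.783388)(85) = 218.09 m.
1° of latitude spans πR/180 = 111177 m, so Δφ = 218.09 / 111177 × 3600 = 7.062″.

Δφ = 7.1″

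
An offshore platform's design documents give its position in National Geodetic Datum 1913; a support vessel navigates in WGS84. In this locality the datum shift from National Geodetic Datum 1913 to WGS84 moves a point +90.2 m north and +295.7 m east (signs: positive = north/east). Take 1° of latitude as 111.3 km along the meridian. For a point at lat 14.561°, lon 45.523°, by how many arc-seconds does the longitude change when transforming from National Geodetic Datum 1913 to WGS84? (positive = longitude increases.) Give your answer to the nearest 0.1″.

Δλ = 9.9″

At latitude 14.561°, cos φ = 0.967881.
1° of longitude at this latitude = 111.3 × cos φ = 107.73 km, so Δλ = 295.7 / 107725.1 = 0.0027449° = 9.882″.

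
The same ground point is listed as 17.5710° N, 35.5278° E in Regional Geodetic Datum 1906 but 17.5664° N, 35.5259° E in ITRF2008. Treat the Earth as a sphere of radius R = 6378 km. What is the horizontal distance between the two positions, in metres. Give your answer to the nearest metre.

Δφ = 17.5664° − 17.5710° = -0.0046°; Δλ = 35.5259° − 35.5278° = -0.0019°.
1° along a meridian = πR/180 = 111317 m.
ΔN = Δφ × 111317 = -512.1 m; ΔE = Δλ × 111317 × cos(17.5710°) = -0.0019 × 111317 × 0.953344 = -201.6 m.
Distance = √(ΔE² + ΔN²) = √((-201.6)² + (-512.1)²) = 550.3 m.

550 m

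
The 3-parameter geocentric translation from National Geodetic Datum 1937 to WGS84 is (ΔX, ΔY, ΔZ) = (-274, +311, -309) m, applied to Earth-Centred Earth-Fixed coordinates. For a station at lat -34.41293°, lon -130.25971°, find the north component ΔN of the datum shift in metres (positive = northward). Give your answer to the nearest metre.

ΔN = -289 m

The local north axis is (−sin φ cos λ, −sin φ sin λ, cos φ), giving ΔN = 100.074 − 134.129 − 254.921 = -288.98 m.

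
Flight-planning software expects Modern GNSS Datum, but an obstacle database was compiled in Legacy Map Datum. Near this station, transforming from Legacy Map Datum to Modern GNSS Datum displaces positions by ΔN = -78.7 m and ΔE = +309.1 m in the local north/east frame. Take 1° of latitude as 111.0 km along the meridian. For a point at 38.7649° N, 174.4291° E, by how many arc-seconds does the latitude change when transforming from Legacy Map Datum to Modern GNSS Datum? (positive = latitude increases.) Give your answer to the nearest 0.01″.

1° of latitude = 111.0 km, so Δφ = -78.7 / 111000 = -0.0007090° = -2.552″.

Δφ = -2.55″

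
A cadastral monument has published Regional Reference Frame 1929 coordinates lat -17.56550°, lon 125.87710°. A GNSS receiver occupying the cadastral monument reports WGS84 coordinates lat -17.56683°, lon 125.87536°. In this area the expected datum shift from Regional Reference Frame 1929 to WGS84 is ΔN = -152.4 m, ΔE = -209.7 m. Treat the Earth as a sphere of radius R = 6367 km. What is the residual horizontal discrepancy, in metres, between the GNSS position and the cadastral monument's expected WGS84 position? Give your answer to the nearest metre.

26 m

Observed coordinate differences: Δφ = -0.00133°, Δλ = -0.00174°.
Converting to metres (1° lat = 111125 m, cos φ = 0.953373): observed ΔN = -147.8 m, observed ΔE = -184.3 m.
Subtracting the expected shift leaves a residual of -147.8 − (-152.4) = 4.6 m north and -184.3 − (-209.7) = 25.4 m east.
Residual distance = √(4.6² + 25.4²) = 25.8 m.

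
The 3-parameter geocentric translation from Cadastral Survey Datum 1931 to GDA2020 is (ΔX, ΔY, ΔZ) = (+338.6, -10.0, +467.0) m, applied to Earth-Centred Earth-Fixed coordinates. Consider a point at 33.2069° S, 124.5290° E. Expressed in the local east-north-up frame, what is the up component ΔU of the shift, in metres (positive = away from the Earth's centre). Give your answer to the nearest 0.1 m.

ΔU = -423.2 m

At φ = -33.2069°, λ = 124.5290°: sin φ = -0.547664, cos φ = 0.836698, sin λ = 0.823839, cos λ = -0.566823.
ΔU = cos φ cos λ·ΔX + cos φ sin λ·ΔY + sin φ·ΔZ = (0.836698)(-0.566823)(338.6) + (0.836698)(0.823839)(-10.0) + (-0.547664)(467.0) = -423.24 m.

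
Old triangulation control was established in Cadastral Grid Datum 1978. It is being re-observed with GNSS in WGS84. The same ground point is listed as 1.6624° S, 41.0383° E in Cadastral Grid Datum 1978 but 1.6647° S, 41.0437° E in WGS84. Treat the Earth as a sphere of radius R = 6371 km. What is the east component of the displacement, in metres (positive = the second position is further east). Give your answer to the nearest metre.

ΔE = 600 m

Δφ = -1.6647° − -1.6624° = -0.0023°; Δλ = 41.0437° − 41.0383° = +0.0054°.
1° along a meridian = πR/180 = 111195 m.
ΔN = Δφ × 111195 = -255.7 m; ΔE = Δλ × 111195 × cos(-1.6624°) = +0.0054 × 111195 × 0.999579 = 600.2 m.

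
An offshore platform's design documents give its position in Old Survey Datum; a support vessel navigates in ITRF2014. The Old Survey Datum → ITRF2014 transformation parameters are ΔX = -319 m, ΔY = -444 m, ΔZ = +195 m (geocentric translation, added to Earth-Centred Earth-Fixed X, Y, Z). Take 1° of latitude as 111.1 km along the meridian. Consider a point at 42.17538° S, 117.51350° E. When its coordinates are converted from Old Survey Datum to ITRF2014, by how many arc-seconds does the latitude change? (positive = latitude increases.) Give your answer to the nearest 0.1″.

Δφ = -0.7″

sin φ = -0.671402, cos φ = 0.741093, sin λ = 0.886902, cos λ = -0.461958.
North component: ΔN = −sin φ cos λ·ΔX − sin φ sin λ·ΔY + cos φ·ΔZ = −(-0.671402)(-0.461958)(-319) − (-0.671402)(0.886902)(-444) + (0.741093)(195) = -20.93 m.
1° of latitude spans 111100 m, so Δφ = -20.93 / 111100 × 3600 = -0.678″.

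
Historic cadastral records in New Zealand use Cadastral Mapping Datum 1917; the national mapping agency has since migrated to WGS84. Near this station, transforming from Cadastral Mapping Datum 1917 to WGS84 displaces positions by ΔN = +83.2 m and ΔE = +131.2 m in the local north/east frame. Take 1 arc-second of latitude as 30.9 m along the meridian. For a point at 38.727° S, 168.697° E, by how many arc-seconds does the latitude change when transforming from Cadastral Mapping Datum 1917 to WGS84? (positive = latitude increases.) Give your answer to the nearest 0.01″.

Δφ = 2.69″

1″ of latitude = 30.90 m, so Δφ = 83.2 / 30.90 = 2.693″.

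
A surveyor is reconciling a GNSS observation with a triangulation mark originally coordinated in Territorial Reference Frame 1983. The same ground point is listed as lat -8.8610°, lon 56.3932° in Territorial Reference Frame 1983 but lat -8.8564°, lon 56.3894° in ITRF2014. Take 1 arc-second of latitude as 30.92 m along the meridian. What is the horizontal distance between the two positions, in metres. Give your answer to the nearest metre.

661 m

Δφ = -8.8564° − -8.8610° = +0.0046°; Δλ = 56.3894° − 56.3932° = -0.0038°.
1° of latitude = 3600 × 30.92 = 111312 m.
ΔN = Δφ × 111312 = 512.0 m; ΔE = Δλ × 111312 × cos(-8.8610°) = -0.0038 × 111312 × 0.988065 = -417.9 m.
Distance = √(ΔE² + ΔN²) = √((-417.9)² + 512.0²) = 660.9 m.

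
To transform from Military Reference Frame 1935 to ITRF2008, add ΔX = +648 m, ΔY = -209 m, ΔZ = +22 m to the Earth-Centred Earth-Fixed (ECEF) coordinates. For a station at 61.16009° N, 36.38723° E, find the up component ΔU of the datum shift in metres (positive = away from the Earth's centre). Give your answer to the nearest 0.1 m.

ΔU = 211.1 m

At φ = 61.16009°, λ = 36.38723°: sin φ = 0.875971, cos φ = 0.482364, sin λ = 0.593239, cos λ = 0.805026.
ΔU = cos φ cos λ·ΔX + cos φ sin λ·ΔY + sin φ·ΔZ = (0.482364)(0.805026)(648) + (0.482364)(0.593239)(-209) + (0.875971)(22) = 211.09 m.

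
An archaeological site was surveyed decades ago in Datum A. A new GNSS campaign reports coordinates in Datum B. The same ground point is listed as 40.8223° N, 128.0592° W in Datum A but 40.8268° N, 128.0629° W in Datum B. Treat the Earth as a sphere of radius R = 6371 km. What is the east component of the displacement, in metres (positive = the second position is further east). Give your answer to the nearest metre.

ΔE = -311 m

Δφ = 40.8268° − 40.8223° = +0.0045°; Δλ = -128.0629° − -128.0592° = -0.0037°.
1° along a meridian = πR/180 = 111195 m.
ΔN = Δφ × 111195 = 500.4 m; ΔE = Δλ × 111195 × cos(40.8223°) = -0.0037 × 111195 × 0.756741 = -311.3 m.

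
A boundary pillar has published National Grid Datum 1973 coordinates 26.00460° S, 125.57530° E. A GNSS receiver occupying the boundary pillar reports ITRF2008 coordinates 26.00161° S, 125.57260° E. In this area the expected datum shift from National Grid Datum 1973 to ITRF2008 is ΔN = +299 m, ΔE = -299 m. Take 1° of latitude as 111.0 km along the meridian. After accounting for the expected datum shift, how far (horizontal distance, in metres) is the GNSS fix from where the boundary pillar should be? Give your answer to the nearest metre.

Observed coordinate differences: Δφ = +0.00299°, Δλ = -0.00270°.
Converting to metres (1° lat = 111000 m, cos φ = 0.898759): observed ΔN = 331.9 m, observed ΔE = -269.4 m.
Subtracting the expected shift leaves a residual of 331.9 − (299) = 32.9 m north and -269.4 − (-299) = 29.6 m east.
Residual distance = √(32.9² + 29.6²) = 44.3 m.

44 m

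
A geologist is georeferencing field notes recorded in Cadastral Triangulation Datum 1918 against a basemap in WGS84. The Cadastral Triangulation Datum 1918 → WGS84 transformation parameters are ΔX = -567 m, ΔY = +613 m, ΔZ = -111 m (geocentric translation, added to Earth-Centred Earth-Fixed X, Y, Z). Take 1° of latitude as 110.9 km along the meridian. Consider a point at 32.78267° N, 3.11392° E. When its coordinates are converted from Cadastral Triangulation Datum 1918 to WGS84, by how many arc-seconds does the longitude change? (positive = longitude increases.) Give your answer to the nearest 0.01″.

Δλ = 24.82″

sin φ = 0.541454, cos φ = 0.840730, sin λ = 0.054321, cos λ = 0.998524.
East component: ΔE = −sin λ·ΔX + cos λ·ΔY = −(0.054321)(-567) + (0.998524)(613) = 642.90 m.
1° of latitude spans 110900 m; at latitude φ, 1° of longitude spans that × cos φ = 93237.0 m, so Δλ = 642.90 / 93237.0 × 3600 = 24.823″.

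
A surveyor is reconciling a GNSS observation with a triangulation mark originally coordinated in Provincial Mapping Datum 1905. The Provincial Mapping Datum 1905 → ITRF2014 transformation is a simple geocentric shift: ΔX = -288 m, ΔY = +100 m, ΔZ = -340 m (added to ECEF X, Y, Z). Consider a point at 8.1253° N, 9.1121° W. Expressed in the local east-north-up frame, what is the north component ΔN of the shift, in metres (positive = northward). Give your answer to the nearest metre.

At φ = 8.1253°, λ = -9.1121°: sin φ = 0.141338, cos φ = 0.989961, sin λ = -0.158367, cos λ = 0.987380.
ΔN = −sin φ cos λ·ΔX − sin φ sin λ·ΔY + cos φ·ΔZ = −(0.141338)(0.987380)(-288) − (0.141338)(-0.158367)(100) + (0.989961)(-340) = -294.16 m.

ΔN = -294 m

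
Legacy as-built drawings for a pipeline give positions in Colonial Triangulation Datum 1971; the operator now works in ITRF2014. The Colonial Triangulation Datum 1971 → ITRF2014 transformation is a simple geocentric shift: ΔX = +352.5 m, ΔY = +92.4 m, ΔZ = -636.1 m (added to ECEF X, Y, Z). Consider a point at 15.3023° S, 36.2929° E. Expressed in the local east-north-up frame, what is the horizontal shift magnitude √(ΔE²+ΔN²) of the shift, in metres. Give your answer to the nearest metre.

541 m

The local east axis at (φ, λ) is (−sin λ, cos λ, 0), so ΔE = −sin(36.2929°)·352.5 + cos(36.2929°)·92.4 = -134.17 m.
The local north axis is (−sin φ cos λ, −sin φ sin λ, cos φ), giving ΔN = 74.981 + 14.434 − 613.548 = -524.13 m.
Horizontal magnitude = √(ΔE² + ΔN²) = √((-134.17)² + (-524.13)²) = 541.03 m.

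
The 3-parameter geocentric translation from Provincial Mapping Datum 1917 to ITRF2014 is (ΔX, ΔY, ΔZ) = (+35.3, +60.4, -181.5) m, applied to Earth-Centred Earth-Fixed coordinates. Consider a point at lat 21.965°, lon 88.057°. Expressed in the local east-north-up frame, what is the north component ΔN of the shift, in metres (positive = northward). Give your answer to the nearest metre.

At φ = 21.965°, λ = 88.057°: sin φ = 0.374040, cos φ = 0.927413, sin λ = 0.999425, cos λ = 0.033905.
ΔN = −sin φ cos λ·ΔX − sin φ sin λ·ΔY + cos φ·ΔZ = −(0.374040)(0.033905)(35.3) − (0.374040)(0.999425)(60.4) + (0.927413)(-181.5) = -191.35 m.

ΔN = -191 m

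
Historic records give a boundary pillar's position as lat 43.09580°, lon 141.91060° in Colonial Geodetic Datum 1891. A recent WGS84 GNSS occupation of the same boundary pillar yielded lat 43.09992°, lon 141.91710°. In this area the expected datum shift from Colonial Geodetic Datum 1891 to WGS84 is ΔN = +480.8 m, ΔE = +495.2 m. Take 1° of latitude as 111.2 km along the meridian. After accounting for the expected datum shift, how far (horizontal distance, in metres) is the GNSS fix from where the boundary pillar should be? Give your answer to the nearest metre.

Observed coordinate differences: Δφ = +0.00412°, Δλ = +0.00650°.
Converting to metres (1° lat = 111200 m, cos φ = 0.730212): observed ΔN = 458.1 m, observed ΔE = 527.8 m.
Subtracting the expected shift leaves a residual of 458.1 − (480.8) = -22.7 m north and 527.8 − (495.2) = 32.6 m east.
Residual distance = √((-22.7)² + 32.6²) = 39.7 m.

40 m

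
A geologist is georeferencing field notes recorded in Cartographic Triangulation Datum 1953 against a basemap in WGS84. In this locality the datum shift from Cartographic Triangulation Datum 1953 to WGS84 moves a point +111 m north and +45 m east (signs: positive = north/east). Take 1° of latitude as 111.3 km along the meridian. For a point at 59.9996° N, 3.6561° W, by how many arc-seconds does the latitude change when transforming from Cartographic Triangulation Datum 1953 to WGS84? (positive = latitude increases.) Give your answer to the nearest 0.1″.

Δφ = 3.6″

1° of latitude = 111.3 km, so Δφ = 111.0 / 111300 = 0.0009973° = 3.590″.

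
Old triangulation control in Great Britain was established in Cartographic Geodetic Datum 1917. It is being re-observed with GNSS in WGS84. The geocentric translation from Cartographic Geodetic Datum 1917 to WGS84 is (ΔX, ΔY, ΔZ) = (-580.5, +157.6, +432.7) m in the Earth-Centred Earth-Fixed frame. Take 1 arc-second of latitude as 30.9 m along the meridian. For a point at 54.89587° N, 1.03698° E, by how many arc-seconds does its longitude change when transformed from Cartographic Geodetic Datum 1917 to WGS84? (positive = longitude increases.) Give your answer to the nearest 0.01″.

Δλ = 9.46″

sin φ = 0.818108, cos φ = 0.575064, sin λ = 0.018098, cos λ = 0.999836.
East component: ΔE = −sin λ·ΔX + cos λ·ΔY = −(0.018098)(-580.5) + (0.999836)(157.6) = 168.08 m.
1° of latitude spans 3600 × 30.90 = 111240 m; at latitude φ, 1° of longitude spans that × cos φ = 63970.1 m, so Δλ = 168.08 / 63970.1 × 3600 = 9.459″.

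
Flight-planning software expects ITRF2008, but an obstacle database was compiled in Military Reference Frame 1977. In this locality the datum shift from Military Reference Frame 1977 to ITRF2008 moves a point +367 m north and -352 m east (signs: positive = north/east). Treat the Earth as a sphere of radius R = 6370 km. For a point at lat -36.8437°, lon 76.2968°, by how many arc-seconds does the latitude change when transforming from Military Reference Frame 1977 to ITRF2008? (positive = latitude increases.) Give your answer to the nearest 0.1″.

On a sphere of radius R, 1 rad of latitude = R, so Δφ = ΔN / R = 367.0 / 6370000 = 5.7614e-05 rad = 11.884″.

Δφ = 11.9″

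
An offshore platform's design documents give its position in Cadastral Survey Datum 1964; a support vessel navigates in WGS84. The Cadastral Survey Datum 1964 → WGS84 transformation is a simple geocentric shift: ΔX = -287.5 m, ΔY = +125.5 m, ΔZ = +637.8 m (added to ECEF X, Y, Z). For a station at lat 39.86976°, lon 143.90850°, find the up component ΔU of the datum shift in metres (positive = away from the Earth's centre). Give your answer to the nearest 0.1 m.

ΔU = 643.9 m

At φ = 39.86976°, λ = 143.90850°: sin φ = 0.641045, cos φ = 0.767504, sin λ = 0.589076, cos λ = -0.808077.
ΔU = cos φ cos λ·ΔX + cos φ sin λ·ΔY + sin φ·ΔZ = (0.767504)(-0.808077)(-287.5) + (0.767504)(0.589076)(125.5) + (0.641045)(637.8) = 643.91 m.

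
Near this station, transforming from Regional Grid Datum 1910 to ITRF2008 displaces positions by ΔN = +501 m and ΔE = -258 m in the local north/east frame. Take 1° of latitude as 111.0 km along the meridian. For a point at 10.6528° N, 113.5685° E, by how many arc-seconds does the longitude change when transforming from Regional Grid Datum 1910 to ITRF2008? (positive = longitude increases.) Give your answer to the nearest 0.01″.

Δλ = -8.51″

At latitude 10.6528°, cos φ = 0.982765.
1° of longitude at this latitude = 111.0 × cos φ = 109.09 km, so Δλ = -258.0 / 109087.0 = -0.0023651° = -8.514″.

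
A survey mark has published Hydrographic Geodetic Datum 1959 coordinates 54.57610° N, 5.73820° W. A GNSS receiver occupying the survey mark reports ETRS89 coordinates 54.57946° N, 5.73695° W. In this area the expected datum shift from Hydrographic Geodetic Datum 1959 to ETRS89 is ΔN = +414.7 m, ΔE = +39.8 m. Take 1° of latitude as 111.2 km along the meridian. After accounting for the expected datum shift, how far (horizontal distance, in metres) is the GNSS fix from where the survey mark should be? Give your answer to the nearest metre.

Observed coordinate differences: Δφ = +0.00336°, Δλ = +0.00125°.
Converting to metres (1° lat = 111200 m, cos φ = 0.579621): observed ΔN = 373.6 m, observed ΔE = 80.6 m.
Subtracting the expected shift leaves a residual of 373.6 − (414.7) = -41.1 m north and 80.6 − (39.8) = 40.8 m east.
Residual distance = √((-41.1)² + 40.8²) = 57.9 m.

58 m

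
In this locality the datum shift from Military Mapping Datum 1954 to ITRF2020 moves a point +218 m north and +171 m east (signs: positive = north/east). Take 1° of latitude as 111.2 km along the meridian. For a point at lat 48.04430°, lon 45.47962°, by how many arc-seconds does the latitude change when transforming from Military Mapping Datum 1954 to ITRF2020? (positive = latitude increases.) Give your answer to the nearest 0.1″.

Δφ = 7.1″

1° of latitude = 111.2 km, so Δφ = 218.0 / 111200 = 0.0019604° = 7.058″.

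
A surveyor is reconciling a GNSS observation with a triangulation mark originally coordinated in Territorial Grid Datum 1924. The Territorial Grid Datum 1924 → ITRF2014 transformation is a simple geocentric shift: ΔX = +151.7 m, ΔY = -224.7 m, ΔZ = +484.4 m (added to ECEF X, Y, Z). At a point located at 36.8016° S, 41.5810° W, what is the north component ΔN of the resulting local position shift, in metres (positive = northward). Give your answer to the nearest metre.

ΔN = 545 m

At φ = -36.8016°, λ = -41.5810°: sin φ = -0.599046, cos φ = 0.800715, sin λ = -0.663678, cos λ = 0.748018.
ΔN = −sin φ cos λ·ΔX − sin φ sin λ·ΔY + cos φ·ΔZ = −(-0.599046)(0.748018)(151.7) − (-0.599046)(-0.663678)(-224.7) + (0.800715)(484.4) = 545.18 m.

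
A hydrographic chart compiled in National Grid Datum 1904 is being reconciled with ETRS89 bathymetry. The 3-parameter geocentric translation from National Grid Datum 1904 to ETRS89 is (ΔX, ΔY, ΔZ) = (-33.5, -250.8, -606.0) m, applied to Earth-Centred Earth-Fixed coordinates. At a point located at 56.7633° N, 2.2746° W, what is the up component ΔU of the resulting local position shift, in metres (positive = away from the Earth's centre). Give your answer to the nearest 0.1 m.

At φ = 56.7633°, λ = -2.2746°: sin φ = 0.836413, cos φ = 0.548099, sin λ = -0.039689, cos λ = 0.999212.
ΔU = cos φ cos λ·ΔX + cos φ sin λ·ΔY + sin φ·ΔZ = (0.548099)(0.999212)(-33.5) + (0.548099)(-0.039689)(-250.8) + (0.836413)(-606.0) = -519.76 m.

ΔU = -519.8 m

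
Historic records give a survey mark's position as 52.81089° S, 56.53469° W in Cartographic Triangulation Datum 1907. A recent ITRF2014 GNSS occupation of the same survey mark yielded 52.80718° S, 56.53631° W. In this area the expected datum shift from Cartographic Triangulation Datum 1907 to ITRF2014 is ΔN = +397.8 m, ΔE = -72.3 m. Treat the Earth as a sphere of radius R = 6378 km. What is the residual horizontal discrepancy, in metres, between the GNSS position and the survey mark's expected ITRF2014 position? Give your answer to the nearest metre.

Observed coordinate differences: Δφ = +0.00371°, Δλ = -0.00162°.
Converting to metres (1° lat = 111317 m, cos φ = 0.604448): observed ΔN = 413.0 m, observed ΔE = -109.0 m.
Subtracting the expected shift leaves a residual of 413.0 − (397.8) = 15.2 m north and -109.0 − (-72.3) = -36.7 m east.
Residual distance = √(15.2² + (-36.7)²) = 39.7 m.

40 m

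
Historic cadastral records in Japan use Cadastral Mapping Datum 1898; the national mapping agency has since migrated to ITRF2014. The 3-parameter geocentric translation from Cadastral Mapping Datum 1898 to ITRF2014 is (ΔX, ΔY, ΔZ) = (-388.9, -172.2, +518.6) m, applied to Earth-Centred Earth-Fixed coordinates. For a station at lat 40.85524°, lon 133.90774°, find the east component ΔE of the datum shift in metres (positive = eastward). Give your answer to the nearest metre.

ΔE = 400 m

The local east axis at (φ, λ) is (−sin λ, cos λ, 0), so ΔE = −sin(133.90774°)·(-388.9) + cos(133.90774°)·(-172.2) = 399.61 m.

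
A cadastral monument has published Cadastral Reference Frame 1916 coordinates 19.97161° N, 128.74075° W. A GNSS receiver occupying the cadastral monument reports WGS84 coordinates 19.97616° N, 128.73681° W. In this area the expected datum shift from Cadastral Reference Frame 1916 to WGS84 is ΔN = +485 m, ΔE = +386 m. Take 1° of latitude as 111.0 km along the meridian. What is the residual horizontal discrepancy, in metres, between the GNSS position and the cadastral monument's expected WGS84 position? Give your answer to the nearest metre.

32 m

Observed coordinate differences: Δφ = +0.00455°, Δλ = +0.00394°.
Converting to metres (1° lat = 111000 m, cos φ = 0.939862): observed ΔN = 505.1 m, observed ΔE = 411.0 m.
Subtracting the expected shift leaves a residual of 505.1 − (485) = 20.1 m north and 411.0 − (386) = 25.0 m east.
Residual distance = √(20.1² + 25.0²) = 32.1 m.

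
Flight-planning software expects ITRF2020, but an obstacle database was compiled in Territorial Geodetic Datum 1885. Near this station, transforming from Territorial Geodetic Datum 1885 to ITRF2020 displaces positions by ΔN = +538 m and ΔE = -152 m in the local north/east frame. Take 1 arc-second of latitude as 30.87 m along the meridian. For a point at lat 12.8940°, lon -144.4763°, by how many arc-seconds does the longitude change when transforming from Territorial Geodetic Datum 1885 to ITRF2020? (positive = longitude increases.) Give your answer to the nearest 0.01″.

At latitude 12.8940°, cos φ = 0.974785.
1″ of longitude at this latitude = 30.87 × cos φ = 30.0916 m, so Δλ = -152.0 / 30.0916 = -5.051″.

Δλ = -5.05″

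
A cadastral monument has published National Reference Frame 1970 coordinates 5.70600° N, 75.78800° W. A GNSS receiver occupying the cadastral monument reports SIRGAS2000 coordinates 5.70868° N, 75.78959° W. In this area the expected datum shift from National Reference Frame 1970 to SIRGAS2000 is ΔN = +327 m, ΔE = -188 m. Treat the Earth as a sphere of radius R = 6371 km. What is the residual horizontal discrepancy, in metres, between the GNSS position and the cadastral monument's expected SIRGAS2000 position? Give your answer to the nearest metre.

31 m

Observed coordinate differences: Δφ = +0.00268°, Δλ = -0.00159°.
Converting to metres (1° lat = 111195 m, cos φ = 0.995045): observed ΔN = 298.0 m, observed ΔE = -175.9 m.
Subtracting the expected shift leaves a residual of 298.0 − (327) = -29.0 m north and -175.9 − (-188) = 12.1 m east.
Residual distance = √((-29.0)² + 12.1²) = 31.4 m.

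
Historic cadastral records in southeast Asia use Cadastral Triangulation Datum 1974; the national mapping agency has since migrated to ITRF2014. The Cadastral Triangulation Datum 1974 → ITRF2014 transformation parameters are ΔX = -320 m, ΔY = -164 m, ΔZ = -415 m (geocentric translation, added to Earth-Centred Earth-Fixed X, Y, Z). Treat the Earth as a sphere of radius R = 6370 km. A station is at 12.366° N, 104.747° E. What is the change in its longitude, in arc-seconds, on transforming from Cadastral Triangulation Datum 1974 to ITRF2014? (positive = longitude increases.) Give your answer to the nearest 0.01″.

sin φ = 0.214156, cos φ = 0.976800, sin λ = 0.967059, cos λ = -0.254551.
East component: ΔE = −sin λ·ΔX + cos λ·ΔY = −(0.967059)(-320) + (-0.254551)(-164) = 351.21 m.
1° of latitude spans πR/180 = 111177 m; at latitude φ, 1° of longitude spans that × cos φ = 108598.1 m, so Δλ = 351.21 / 108598.1 × 3600 = 11.642″.

Δλ = 11.64″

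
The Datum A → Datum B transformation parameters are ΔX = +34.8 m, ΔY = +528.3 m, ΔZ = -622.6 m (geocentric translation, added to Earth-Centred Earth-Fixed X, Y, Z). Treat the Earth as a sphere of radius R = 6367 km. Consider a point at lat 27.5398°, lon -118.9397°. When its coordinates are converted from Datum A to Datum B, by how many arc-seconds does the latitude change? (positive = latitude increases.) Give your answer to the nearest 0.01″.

sin φ = 0.462365, cos φ = 0.886690, sin λ = -0.875129, cos λ = -0.483889.
North component: ΔN = −sin φ cos λ·ΔX − sin φ sin λ·ΔY + cos φ·ΔZ = −(0.462365)(-0.483889)(34.8) − (0.462365)(-0.875129)(528.3) + (0.886690)(-622.6) = -330.50 m.
1° of latitude spans πR/180 = 111125 m, so Δφ = -330.50 / 111125 × 3600 = -10.707″.

Δφ = -10.71″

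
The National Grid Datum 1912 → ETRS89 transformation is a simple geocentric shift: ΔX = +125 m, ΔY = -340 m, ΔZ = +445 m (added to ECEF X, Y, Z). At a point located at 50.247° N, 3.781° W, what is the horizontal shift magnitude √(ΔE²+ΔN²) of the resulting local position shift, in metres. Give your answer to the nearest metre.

373 m

The local east axis at (φ, λ) is (−sin λ, cos λ, 0), so ΔE = −sin(-3.781°)·125 + cos(-3.781°)·(-340) = -331.02 m.
The local north axis is (−sin φ cos λ, −sin φ sin λ, cos φ), giving ΔN = -95.892 − 17.237 + 284.568 = 171.44 m.
Horizontal magnitude = √(ΔE² + ΔN²) = √((-331.02)² + 171.44²) = 372.78 m.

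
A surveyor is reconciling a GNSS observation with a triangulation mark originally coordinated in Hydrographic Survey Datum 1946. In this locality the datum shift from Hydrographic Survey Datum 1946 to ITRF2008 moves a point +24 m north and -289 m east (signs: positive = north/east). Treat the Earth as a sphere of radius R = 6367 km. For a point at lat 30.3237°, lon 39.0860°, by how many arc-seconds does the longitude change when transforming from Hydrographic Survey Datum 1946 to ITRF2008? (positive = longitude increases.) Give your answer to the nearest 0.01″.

Δλ = -10.85″

At latitude 30.3237°, cos φ = 0.863187.
One radian of longitude at latitude φ spans R cos φ, so Δλ = ΔE / (R cos φ) = -289.0 / (6367000 × 0.863187) = -5.2585e-05 rad = -10.846″.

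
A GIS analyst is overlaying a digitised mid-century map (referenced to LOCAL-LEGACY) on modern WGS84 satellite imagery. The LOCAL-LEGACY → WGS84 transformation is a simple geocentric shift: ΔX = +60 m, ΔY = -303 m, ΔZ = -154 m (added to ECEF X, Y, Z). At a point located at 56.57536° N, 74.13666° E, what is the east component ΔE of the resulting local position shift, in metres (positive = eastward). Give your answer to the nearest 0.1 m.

ΔE = -140.5 m

At φ = 56.57536°, λ = 74.13666°: sin φ = 0.834611, cos φ = 0.550840, sin λ = 0.961916, cos λ = 0.273344.
ΔE = −sin λ·ΔX + cos λ·ΔY = −(0.961916)·(60) + (0.273344)·(-303) = -140.54 m.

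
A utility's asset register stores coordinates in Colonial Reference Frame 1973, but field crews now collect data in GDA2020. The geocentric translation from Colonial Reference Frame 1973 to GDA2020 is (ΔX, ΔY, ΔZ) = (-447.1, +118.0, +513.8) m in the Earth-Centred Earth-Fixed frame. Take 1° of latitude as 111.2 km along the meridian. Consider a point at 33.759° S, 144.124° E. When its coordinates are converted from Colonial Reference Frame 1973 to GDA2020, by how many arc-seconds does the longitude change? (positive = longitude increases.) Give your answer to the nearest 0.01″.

Δλ = 6.48″

sin φ = -0.555701, cos φ = 0.831382, sin λ = 0.586033, cos λ = -0.810287.
East component: ΔE = −sin λ·ΔX + cos λ·ΔY = −(0.586033)(-447.1) + (-0.810287)(118.0) = 166.40 m.
1° of latitude spans 111200 m; at latitude φ, 1° of longitude spans that × cos φ = 92449.7 m, so Δλ = 166.40 / 92449.7 × 3600 = 6.480″.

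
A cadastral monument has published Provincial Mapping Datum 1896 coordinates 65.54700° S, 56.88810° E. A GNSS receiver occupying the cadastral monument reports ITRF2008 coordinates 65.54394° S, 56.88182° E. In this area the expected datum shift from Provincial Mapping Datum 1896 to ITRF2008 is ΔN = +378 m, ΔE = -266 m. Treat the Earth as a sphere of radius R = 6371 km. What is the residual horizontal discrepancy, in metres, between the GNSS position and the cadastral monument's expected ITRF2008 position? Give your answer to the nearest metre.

44 m

Observed coordinate differences: Δφ = +0.00306°, Δλ = -0.00628°.
Converting to metres (1° lat = 111195 m, cos φ = 0.413947): observed ΔN = 340.3 m, observed ΔE = -289.1 m.
Subtracting the expected shift leaves a residual of 340.3 − (378) = -37.7 m north and -289.1 − (-266) = -23.1 m east.
Residual distance = √((-37.7)² + (-23.1)²) = 44.2 m.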